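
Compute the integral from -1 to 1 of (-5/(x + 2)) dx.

-5*log(3)

An antiderivative is F(x) = -5*log(x + 2).
Then F(1) - F(-1) = (-5*log(3)) - (0) = -5*log(3).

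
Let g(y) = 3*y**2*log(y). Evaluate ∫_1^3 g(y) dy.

Integrate by parts once (u = ln y, dv = 3*y**2 dy).
An antiderivative is F(y) = y**3*(3*log(y) - 1)/3.
Then F(3) - F(1) = (-9 + 27*log(3)) - (-1/3) = -26/3 + 27*log(3).

-26/3 + 27*log(3)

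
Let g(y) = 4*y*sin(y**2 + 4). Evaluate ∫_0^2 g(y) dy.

2*cos(4) - 2*cos(8)

Let u = y**2 + 4, so du = 2*y dy. When y = 0, u = 4; when y = 2, u = 8.
The integral becomes 2·∫ sin(u) du from 4 to 8, with antiderivative -2*cos(u).
Back in y: F(y) = -2*cos(y**2 + 4).
Then F(2) - F(0) = (-2*cos(8)) - (-2*cos(4)) = 2*cos(4) - 2*cos(8).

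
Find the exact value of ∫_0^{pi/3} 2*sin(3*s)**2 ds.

pi/3

Use the identity sin^2(3*s) = (1 - cos(6*s))/2.
An antiderivative is F(s) = s - sin(6*s)/6.
Then F(pi/3) - F(0) = (pi/3) - (0) = pi/3.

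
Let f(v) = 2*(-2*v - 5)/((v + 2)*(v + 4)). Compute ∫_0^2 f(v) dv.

Factor the denominator: v**2 + 6*v + 8 = (v + 4)(v + 2).
Partial fractions: 2*(-2*v - 5)/((v + 2)*(v + 4)) = -3/(v + 4) - 1/(v + 2).
An antiderivative is F(v) = -log(v + 2) - 3*log(v + 4).
Then F(2) - F(0) = (-5*log(2) - 3*log(3)) - (-7*log(2)) = log(4/27).

log(4/27)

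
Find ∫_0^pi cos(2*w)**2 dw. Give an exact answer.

pi/2

Use the identity cos^2(2*w) = (1 + cos(4*w))/2.
An antiderivative is F(w) = w/2 + sin(4*w)/8.
Then F(pi) - F(0) = (pi/2) - (0) = pi/2.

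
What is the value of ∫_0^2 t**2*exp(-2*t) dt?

Integrate by parts twice (u = t^2, dv = exp(-2*t) dt).
An antiderivative is F(t) = (-2*t**2 - 2*t - 1)*exp(-2*t)/4.
Then F(2) - F(0) = (-13*exp(-4)/4) - (-1/4) = (-13 + exp(4))*exp(-4)/4.

(-13 + exp(4))*exp(-4)/4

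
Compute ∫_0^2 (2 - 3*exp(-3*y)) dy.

An antiderivative is F(y) = 2*y + exp(-3*y).
Then F(2) - F(0) = (exp(-6) + 4) - (1) = exp(-6) + 3.

exp(-6) + 3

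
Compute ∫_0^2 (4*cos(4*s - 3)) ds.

sin(5) + sin(3)

Let u = 4*s - 3, so du = 4 ds. When s = 0, u = -3; when s = 2, u = 5.
The integral becomes ∫ cos(u) du from -3 to 5, with antiderivative sin(u).
Back in s: F(s) = sin(4*s - 3).
Then F(2) - F(0) = (sin(5)) - (-sin(3)) = sin(5) + sin(3).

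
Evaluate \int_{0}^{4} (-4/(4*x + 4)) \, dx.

An antiderivative is F(x) = -log(4*x + 4).
Then F(4) - F(0) = (-log(20)) - (-log(4)) = -log(5).

-log(5)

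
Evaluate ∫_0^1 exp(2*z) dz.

An antiderivative is F(z) = exp(2*z)/2.
Then F(1) - F(0) = (exp(2)/2) - (1/2) = -1/2 + exp(2)/2.

-1/2 + exp(2)/2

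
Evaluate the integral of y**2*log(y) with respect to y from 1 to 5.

-124/9 + 125*log(5)/3

Integrate by parts once (u = ln y, dv = y**2 dy).
An antiderivative is F(y) = y**3*(3*log(y) - 1)/9.
Then F(5) - F(1) = (-125/9 + 125*log(5)/3) - (-1/9) = -124/9 + 125*log(5)/3.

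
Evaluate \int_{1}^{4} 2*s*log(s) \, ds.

Integrate by parts once (u = ln s, dv = 2*s ds).
An antiderivative is F(s) = s**2*(2*log(s) - 1)/2.
Then F(4) - F(1) = (-8 + 32*log(2)) - (-1/2) = -15/2 + 32*log(2).

-15/2 + 32*log(2)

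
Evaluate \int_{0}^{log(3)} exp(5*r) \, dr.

242/5

Let u = exp(r), so du = exp(r) dr. When r = 0, u = 1; when r = log(3), u = 3.
The integral becomes ∫ u**4 du from 1 to 3, with antiderivative u**5/5.
Back in r: F(r) = exp(5*r)/5.
Then F(log(3)) - F(0) = (243/5) - (1/5) = 242/5.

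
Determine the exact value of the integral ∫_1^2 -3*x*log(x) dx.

Integrate by parts once (u = ln x, dv = -3*x dx).
An antiderivative is F(x) = -3*x**2*(2*log(x) - 1)/4.
Then F(2) - F(1) = (3 - log(64)) - (3/4) = 9/4 - log(64).

9/4 - log(64)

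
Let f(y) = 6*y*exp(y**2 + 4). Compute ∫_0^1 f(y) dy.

-3*(1 - exp(1))*exp(4)

Let u = y**2 + 4, so du = 2*y dy. When y = 0, u = 4; when y = 1, u = 5.
The integral becomes 3·∫ exp(u) du from 4 to 5, with antiderivative 3*exp(u).
Back in y: F(y) = 3*exp(y**2 + 4).
Then F(1) - F(0) = (3*exp(5)) - (3*exp(4)) = -3*(1 - exp(1))*exp(4).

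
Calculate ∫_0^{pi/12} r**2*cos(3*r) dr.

sqrt(2)*(-32 + pi**2 + 8*pi)/864

Integrate by parts twice (u = r^2, dv = cos(3*r) dr).
An antiderivative is F(r) = r**2*sin(3*r)/3 + 2*r*cos(3*r)/9 - 2*sin(3*r)/27.
Then F(pi/12) - F(0) = (sqrt(2)*(-32 + pi**2 + 8*pi)/864) - (0) = sqrt(2)*(-32 + pi**2 + 8*pi)/864.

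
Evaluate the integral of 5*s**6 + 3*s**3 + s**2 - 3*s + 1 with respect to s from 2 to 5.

By the power rule, an antiderivative is F(s) = 5*s**7/7 + 3*s**4/4 + s**3/3 - 3*s**2/2 + s.
Then F(5) - F(2) = (4727645/84) - (2144/21) = 1573023/28.

1573023/28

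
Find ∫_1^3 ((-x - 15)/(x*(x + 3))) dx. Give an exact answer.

Factor the denominator: x**2 + 3*x = (x + 3)x.
Partial fractions: (-x - 15)/(x*(x + 3)) = 4/(x + 3) - 5/x.
An antiderivative is F(x) = -5*log(x) + 4*log(x + 3).
Then F(3) - F(1) = (log(16/3)) - (8*log(2)) = -log(48).

-log(48)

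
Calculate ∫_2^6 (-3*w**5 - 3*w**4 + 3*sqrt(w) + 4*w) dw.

By the power rule, an antiderivative is F(w) = -w**6/2 - 3*w**5/5 + 2*w**(3/2) + 2*w**2.
Then F(6) - F(2) = (-139608/5 + 12*sqrt(6)) - (-216/5 + 4*sqrt(2)) = -139392/5 - 4*sqrt(2) + 12*sqrt(6).

-139392/5 - 4*sqrt(2) + 12*sqrt(6)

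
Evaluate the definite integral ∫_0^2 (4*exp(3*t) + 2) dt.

An antiderivative is F(t) = 4*exp(3*t)/3 + 2*t.
Then F(2) - F(0) = (4 + 4*exp(6)/3) - (4/3) = 8/3 + 4*exp(6)/3.

8/3 + 4*exp(6)/3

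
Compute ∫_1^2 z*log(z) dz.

-3/4 + log(4)

Integrate by parts once (u = ln z, dv = z dz).
An antiderivative is F(z) = z**2*(2*log(z) - 1)/4.
Then F(2) - F(1) = (-1 + log(4)) - (-1/4) = -3/4 + log(4).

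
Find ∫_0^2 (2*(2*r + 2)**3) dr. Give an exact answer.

Let u = 2*r + 2, so du = 2 dr. When r = 0, u = 2; when r = 2, u = 6.
The integral becomes ∫ u**3 du from 2 to 6, with antiderivative u**4/4.
Back in r: F(r) = (2*r + 2)**4/4.
Then F(2) - F(0) = (324) - (4) = 320.

320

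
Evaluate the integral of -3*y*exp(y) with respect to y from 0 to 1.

Integrate by parts once (u = y, dv = -3*exp(y) dy).
An antiderivative is F(y) = (-3*y + 3)*exp(y).
Then F(1) - F(0) = (0) - (3) = -3.

-3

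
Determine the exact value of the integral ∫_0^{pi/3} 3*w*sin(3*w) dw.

Integrate by parts once (u = w, dv = 3*sin(3*w) dw).
An antiderivative is F(w) = -w*cos(3*w) + sin(3*w)/3.
Then F(pi/3) - F(0) = (pi/3) - (0) = pi/3.

pi/3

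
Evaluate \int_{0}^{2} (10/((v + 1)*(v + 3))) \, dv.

Factor the denominator: v**2 + 4*v + 3 = (v + 3)(v + 1).
Partial fractions: 10/((v + 1)*(v + 3)) = -5/(v + 3) + 5/(v + 1).
An antiderivative is F(v) = 5*log(v + 1) - 5*log(v + 3).
Then F(2) - F(0) = (-5*log(5) + 5*log(3)) - (-5*log(3)) = -5*log(5) + 10*log(3).

-5*log(5) + 10*log(3)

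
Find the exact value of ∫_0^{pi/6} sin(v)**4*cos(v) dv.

Let u = sin(v), so du = cos(v) dv. When v = 0, u = 0; when v = pi/6, u = 1/2.
The integral becomes ∫ u**4 du from 0 to 1/2, with antiderivative u**5/5.
Back in v: F(v) = sin(v)**5/5.
Then F(pi/6) - F(0) = (1/160) - (0) = 1/160.

1/160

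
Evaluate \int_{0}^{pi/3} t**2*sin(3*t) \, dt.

-4/27 + pi**2/27

Integrate by parts twice (u = t^2, dv = sin(3*t) dt).
An antiderivative is F(t) = -t**2*cos(3*t)/3 + 2*t*sin(3*t)/9 + 2*cos(3*t)/27.
Then F(pi/3) - F(0) = (-2/27 + pi**2/27) - (2/27) = -4/27 + pi**2/27.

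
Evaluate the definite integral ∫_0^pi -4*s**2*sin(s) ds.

Integrate by parts twice (u = s^2, dv = -4*sin(s) ds).
An antiderivative is F(s) = 4*s**2*cos(s) - 8*s*sin(s) - 8*cos(s).
Then F(pi) - F(0) = (8 - 4*pi**2) - (-8) = 16 - 4*pi**2.

16 - 4*pi**2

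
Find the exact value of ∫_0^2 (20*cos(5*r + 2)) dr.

-4*sin(2) + 4*sin(12)

Let u = 5*r + 2, so du = 5 dr. When r = 0, u = 2; when r = 2, u = 12.
The integral becomes 4·∫ cos(u) du from 2 to 12, with antiderivative 4*sin(u).
Back in r: F(r) = 4*sin(5*r + 2).
Then F(2) - F(0) = (4*sin(12)) - (4*sin(2)) = -4*sin(2) + 4*sin(12).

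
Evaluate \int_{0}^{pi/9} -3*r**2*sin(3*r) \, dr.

Integrate by parts twice (u = r^2, dv = -3*sin(3*r) dr).
An antiderivative is F(r) = r**2*cos(3*r) - 2*r*sin(3*r)/3 - 2*cos(3*r)/9.
Then F(pi/9) - F(0) = (-sqrt(3)*pi/27 - 1/9 + pi**2/162) - (-2/9) = -sqrt(3)*pi/27 + pi**2/162 + 1/9.

-sqrt(3)*pi/27 + pi**2/162 + 1/9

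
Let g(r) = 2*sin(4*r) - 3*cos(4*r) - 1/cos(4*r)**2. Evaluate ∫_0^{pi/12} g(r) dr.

An antiderivative is F(r) = -3*sin(4*r)/4 - cos(4*r)/2 - tan(4*r)/4.
Then F(pi/12) - F(0) = (-5*sqrt(3)/8 - 1/4) - (-1/2) = 1/4 - 5*sqrt(3)/8.

1/4 - 5*sqrt(3)/8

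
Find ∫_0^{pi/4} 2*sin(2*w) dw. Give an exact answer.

1

An antiderivative is F(w) = -cos(2*w).
Then F(pi/4) - F(0) = (0) - (-1) = 1.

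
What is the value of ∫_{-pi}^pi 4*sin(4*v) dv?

An antiderivative is F(v) = -cos(4*v).
Then F(pi) - F(-pi) = (-1) - (-1) = 0.

0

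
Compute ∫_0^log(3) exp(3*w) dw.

26/3

Let u = exp(w), so du = exp(w) dw. When w = 0, u = 1; when w = log(3), u = 3.
The integral becomes ∫ u**2 du from 1 to 3, with antiderivative u**3/3.
Back in w: F(w) = exp(3*w)/3.
Then F(log(3)) - F(0) = (9) - (1/3) = 26/3.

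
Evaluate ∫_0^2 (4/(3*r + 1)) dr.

An antiderivative is F(r) = 4*log(3*r + 1)/3.
Then F(2) - F(0) = (4*log(7)/3) - (0) = 4*log(7)/3.

4*log(7)/3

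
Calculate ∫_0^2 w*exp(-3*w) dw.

(-7 + exp(6))*exp(-6)/9

Integrate by parts once (u = w, dv = exp(-3*w) dw).
An antiderivative is F(w) = (-3*w - 1)*exp(-3*w)/9.
Then F(2) - F(0) = (-7*exp(-6)/9) - (-1/9) = (-7 + exp(6))*exp(-6)/9.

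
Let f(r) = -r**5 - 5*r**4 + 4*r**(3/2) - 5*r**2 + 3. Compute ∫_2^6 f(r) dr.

By the power rule, an antiderivative is F(r) = -r**6/6 + 8*r**(5/2)/5 - r**5 - 5*r**3/3 + 3*r.
Then F(6) - F(2) = (-15894 + 288*sqrt(6)/5) - (-50 + 32*sqrt(2)/5) = -15844 - 32*sqrt(2)/5 + 288*sqrt(6)/5.

-15844 - 32*sqrt(2)/5 + 288*sqrt(6)/5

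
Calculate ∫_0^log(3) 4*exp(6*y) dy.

Let u = exp(y), so du = exp(y) dy. When y = 0, u = 1; when y = log(3), u = 3.
The integral becomes 4·∫ u**5 du from 1 to 3, with antiderivative 2*u**6/3.
Back in y: F(y) = 2*exp(6*y)/3.
Then F(log(3)) - F(0) = (486) - (2/3) = 1456/3.

1456/3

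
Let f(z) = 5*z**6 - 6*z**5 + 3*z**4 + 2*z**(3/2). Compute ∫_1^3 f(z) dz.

36*sqrt(3)/5 + 34224/35

By the power rule, an antiderivative is F(z) = 5*z**7/7 - z**6 + 4*z**(5/2)/5 + 3*z**5/5.
Then F(3) - F(1) = (36*sqrt(3)/5 + 34263/35) - (39/35) = 36*sqrt(3)/5 + 34224/35.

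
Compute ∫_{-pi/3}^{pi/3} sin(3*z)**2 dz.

pi/3

Use the identity sin^2(3*z) = (1 - cos(6*z))/2.
An antiderivative is F(z) = z/2 - sin(6*z)/12.
Then F(pi/3) - F(-pi/3) = (pi/6) - (-pi/6) = pi/3.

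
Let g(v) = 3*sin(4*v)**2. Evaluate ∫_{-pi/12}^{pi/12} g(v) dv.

Use the identity sin^2(4*v) = (1 - cos(8*v))/2.
An antiderivative is F(v) = 3*v/2 - 3*sin(8*v)/16.
Then F(pi/12) - F(-pi/12) = (-3*sqrt(3)/32 + pi/8) - (-pi/8 + 3*sqrt(3)/32) = -3*sqrt(3)/16 + pi/4.

-3*sqrt(3)/16 + pi/4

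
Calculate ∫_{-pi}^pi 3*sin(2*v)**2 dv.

3*pi

Use the identity sin^2(2*v) = (1 - cos(4*v))/2.
An antiderivative is F(v) = 3*v/2 - 3*sin(4*v)/8.
Then F(pi) - F(-pi) = (3*pi/2) - (-3*pi/2) = 3*pi.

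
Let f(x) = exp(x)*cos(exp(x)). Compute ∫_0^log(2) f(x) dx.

Let u = exp(x), so du = exp(x) dx. When x = 0, u = 1; when x = log(2), u = 2.
The integral becomes ∫ cos(u) du from 1 to 2, with antiderivative sin(u).
Back in x: F(x) = sin(exp(x)).
Then F(log(2)) - F(0) = (sin(2)) - (sin(1)) = -sin(1) + sin(2).

-sin(1) + sin(2)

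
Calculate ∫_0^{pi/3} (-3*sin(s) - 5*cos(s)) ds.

-5*sqrt(3)/2 - 3/2

An antiderivative is F(s) = -5*sin(s) + 3*cos(s).
Then F(pi/3) - F(0) = (3/2 - 5*sqrt(3)/2) - (3) = -5*sqrt(3)/2 - 3/2.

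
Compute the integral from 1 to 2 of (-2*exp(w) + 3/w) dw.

An antiderivative is F(w) = -2*exp(w) + 3*log(w).
Then F(2) - F(1) = (-2*exp(2) + log(8)) - (-2*exp(1)) = -2*exp(2) + log(8) + 2*exp(1).

-2*exp(2) + log(8) + 2*exp(1)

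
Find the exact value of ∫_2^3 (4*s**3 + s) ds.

135/2

By the power rule, an antiderivative is F(s) = s**4 + s**2/2.
Then F(3) - F(2) = (171/2) - (18) = 135/2.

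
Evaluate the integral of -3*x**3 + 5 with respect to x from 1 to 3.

By the power rule, an antiderivative is F(x) = -3*x**4/4 + 5*x.
Then F(3) - F(1) = (-183/4) - (17/4) = -50.

-50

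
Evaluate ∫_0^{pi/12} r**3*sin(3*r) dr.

sqrt(2)*(-384 - pi**3 + 12*pi**2 + 96*pi)/10368

Integrate by parts 3 times (u = r^3, dv = sin(3*r) dr).
An antiderivative is F(r) = -r**3*cos(3*r)/3 + r**2*sin(3*r)/3 + 2*r*cos(3*r)/9 - 2*sin(3*r)/27.
Then F(pi/12) - F(0) = (sqrt(2)*(-384 - pi**3 + 12*pi**2 + 96*pi)/10368) - (0) = sqrt(2)*(-384 - pi**3 + 12*pi**2 + 96*pi)/10368.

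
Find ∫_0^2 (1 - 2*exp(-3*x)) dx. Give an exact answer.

An antiderivative is F(x) = x + 2*exp(-3*x)/3.
Then F(2) - F(0) = (2*exp(-6)/3 + 2) - (2/3) = 2*exp(-6)/3 + 4/3.

2*exp(-6)/3 + 4/3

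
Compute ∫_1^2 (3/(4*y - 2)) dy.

An antiderivative is F(y) = 3*log(4*y - 2)/4.
Then F(2) - F(1) = (3*log(6)/4) - (3*log(2)/4) = 3*log(3)/4.

3*log(3)/4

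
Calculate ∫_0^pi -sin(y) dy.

-2

An antiderivative is F(y) = cos(y).
Then F(pi) - F(0) = (-1) - (1) = -2.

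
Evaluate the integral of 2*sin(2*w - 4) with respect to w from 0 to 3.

Let u = 2*w - 4, so du = 2 dw. When w = 0, u = -4; when w = 3, u = 2.
The integral becomes ∫ sin(u) du from -4 to 2, with antiderivative -cos(u).
Back in w: F(w) = -cos(2*w - 4).
Then F(3) - F(0) = (-cos(2)) - (-cos(4)) = cos(4) - cos(2).

cos(4) - cos(2)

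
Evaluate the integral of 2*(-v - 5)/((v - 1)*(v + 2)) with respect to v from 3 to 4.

Factor the denominator: v**2 + v - 2 = (v + 2)(v - 1).
Partial fractions: 2*(-v - 5)/((v - 1)*(v + 2)) = 2/(v + 2) - 4/(v - 1).
An antiderivative is F(v) = -4*log(v - 1) + 2*log(v + 2).
Then F(4) - F(3) = (log(4/9)) - (log(25/16)) = -2*log(5) - 2*log(3) + 6*log(2).

-2*log(5) - 2*log(3) + 6*log(2)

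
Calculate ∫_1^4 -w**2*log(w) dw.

Integrate by parts once (u = ln w, dv = -w**2 dw).
An antiderivative is F(w) = -w**3*(3*log(w) - 1)/9.
Then F(4) - F(1) = (64/9 - 128*log(2)/3) - (1/9) = 7 - 128*log(2)/3.

7 - 128*log(2)/3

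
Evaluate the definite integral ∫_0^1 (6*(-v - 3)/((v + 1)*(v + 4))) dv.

-log(25)

Factor the denominator: v**2 + 5*v + 4 = (v + 4)(v + 1).
Partial fractions: 6*(-v - 3)/((v + 1)*(v + 4)) = -2/(v + 4) - 4/(v + 1).
An antiderivative is F(v) = -4*log(v + 1) - 2*log(v + 4).
Then F(1) - F(0) = (-2*log(5) - 4*log(2)) - (-log(16)) = -log(25).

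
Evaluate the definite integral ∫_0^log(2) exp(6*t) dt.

21/2

Let u = exp(t), so du = exp(t) dt. When t = 0, u = 1; when t = log(2), u = 2.
The integral becomes ∫ u**5 du from 1 to 2, with antiderivative u**6/6.
Back in t: F(t) = exp(6*t)/6.
Then F(log(2)) - F(0) = (32/3) - (1/6) = 21/2.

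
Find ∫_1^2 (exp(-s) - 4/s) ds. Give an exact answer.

An antiderivative is F(s) = -4*log(s) - exp(-s).
Then F(2) - F(1) = (-4*log(2) - exp(-2)) - (-exp(-1)) = -4*log(2) - exp(-2) + exp(-1).

-4*log(2) - exp(-2) + exp(-1)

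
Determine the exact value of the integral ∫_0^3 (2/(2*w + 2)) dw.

log(4)

Let u = 2*w + 2, so du = 2 dw. When w = 0, u = 2; when w = 3, u = 8.
The integral becomes ∫ 1/u du from 2 to 8, with antiderivative log(u).
Back in w: F(w) = log(2*w + 2).
Then F(3) - F(0) = (log(8)) - (log(2)) = log(4).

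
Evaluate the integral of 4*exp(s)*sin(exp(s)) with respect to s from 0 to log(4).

Let u = exp(s), so du = exp(s) ds. When s = 0, u = 1; when s = log(4), u = 4.
The integral becomes 4·∫ sin(u) du from 1 to 4, with antiderivative -4*cos(u).
Back in s: F(s) = -4*cos(exp(s)).
Then F(log(4)) - F(0) = (-4*cos(4)) - (-4*cos(1)) = 4*cos(1) - 4*cos(4).

4*cos(1) - 4*cos(4)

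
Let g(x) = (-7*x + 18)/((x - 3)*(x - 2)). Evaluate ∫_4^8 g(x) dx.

Factor the denominator: x**2 - 5*x + 6 = (x - 2)(x - 3).
Partial fractions: (-7*x + 18)/((x - 3)*(x - 2)) = -4/(x - 2) - 3/(x - 3).
An antiderivative is F(x) = -3*log(x - 3) - 4*log(x - 2).
Then F(8) - F(4) = (-3*log(5) - 4*log(3) - 4*log(2)) - (-log(16)) = -3*log(5) - 4*log(3).

-3*log(5) - 4*log(3)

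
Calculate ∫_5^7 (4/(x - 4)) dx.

An antiderivative is F(x) = 4*log(x - 4).
Then F(7) - F(5) = (log(81)) - (0) = log(81).

log(81)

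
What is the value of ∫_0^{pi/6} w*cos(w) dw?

-1 + pi/12 + sqrt(3)/2

Integrate by parts once (u = w, dv = cos(w) dw).
An antiderivative is F(w) = w*sin(w) + cos(w).
Then F(pi/6) - F(0) = (pi/12 + sqrt(3)/2) - (1) = -1 + pi/12 + sqrt(3)/2.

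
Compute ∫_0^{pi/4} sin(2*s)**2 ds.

pi/8

Use the identity sin^2(2*s) = (1 - cos(4*s))/2.
An antiderivative is F(s) = s/2 - sin(4*s)/8.
Then F(pi/4) - F(0) = (pi/8) - (0) = pi/8.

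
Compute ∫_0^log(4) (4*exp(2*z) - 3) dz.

An antiderivative is F(z) = 2*exp(2*z) - 3*z.
Then F(log(4)) - F(0) = (32 - log(64)) - (2) = 30 - 6*log(2).

30 - 6*log(2)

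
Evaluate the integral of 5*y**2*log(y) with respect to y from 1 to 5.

Integrate by parts once (u = ln y, dv = 5*y**2 dy).
An antiderivative is F(y) = 5*y**3*(3*log(y) - 1)/9.
Then F(5) - F(1) = (-625/9 + 625*log(5)/3) - (-5/9) = -620/9 + 625*log(5)/3.

-620/9 + 625*log(5)/3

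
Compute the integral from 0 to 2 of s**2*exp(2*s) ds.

Integrate by parts twice (u = s^2, dv = exp(2*s) ds).
An antiderivative is F(s) = (2*s**2 - 2*s + 1)*exp(2*s)/4.
Then F(2) - F(0) = (5*exp(4)/4) - (1/4) = -1/4 + 5*exp(4)/4.

-1/4 + 5*exp(4)/4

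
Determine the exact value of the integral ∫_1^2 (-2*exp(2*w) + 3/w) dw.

An antiderivative is F(w) = -exp(2*w) + 3*log(w).
Then F(2) - F(1) = (-exp(4) + log(8)) - (-exp(2)) = -exp(4) + log(8) + exp(2).

-exp(4) + log(8) + exp(2)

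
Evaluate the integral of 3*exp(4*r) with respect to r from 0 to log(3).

60

Let u = exp(r), so du = exp(r) dr. When r = 0, u = 1; when r = log(3), u = 3.
The integral becomes 3·∫ u**3 du from 1 to 3, with antiderivative 3*u**4/4.
Back in r: F(r) = 3*exp(4*r)/4.
Then F(log(3)) - F(0) = (243/4) - (3/4) = 60.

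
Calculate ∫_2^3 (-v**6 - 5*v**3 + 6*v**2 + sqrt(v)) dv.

-9447/28 - 4*sqrt(2)/3 + 2*sqrt(3)

By the power rule, an antiderivative is F(v) = -v**7/7 - 5*v**4/4 + 2*v**(3/2)/3 + 2*v**3.
Then F(3) - F(2) = (-10071/28 + 2*sqrt(3)) - (-156/7 + 4*sqrt(2)/3) = -9447/28 - 4*sqrt(2)/3 + 2*sqrt(3).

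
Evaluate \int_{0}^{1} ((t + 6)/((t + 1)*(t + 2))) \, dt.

Factor the denominator: t**2 + 3*t + 2 = (t + 2)(t + 1).
Partial fractions: (t + 6)/((t + 1)*(t + 2)) = -4/(t + 2) + 5/(t + 1).
An antiderivative is F(t) = 5*log(t + 1) - 4*log(t + 2).
Then F(1) - F(0) = (log(32/81)) - (-log(16)) = -4*log(3) + 9*log(2).

-4*log(3) + 9*log(2)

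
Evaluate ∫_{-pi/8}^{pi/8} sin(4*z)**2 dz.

pi/8

Use the identity sin^2(4*z) = (1 - cos(8*z))/2.
An antiderivative is F(z) = z/2 - sin(8*z)/16.
Then F(pi/8) - F(-pi/8) = (pi/16) - (-pi/16) = pi/8.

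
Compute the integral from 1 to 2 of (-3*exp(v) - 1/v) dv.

-3*exp(2) - log(2) + 3*exp(1)

An antiderivative is F(v) = -3*exp(v) - log(v).
Then F(2) - F(1) = (-3*exp(2) - log(2)) - (-3*exp(1)) = -3*exp(2) - log(2) + 3*exp(1).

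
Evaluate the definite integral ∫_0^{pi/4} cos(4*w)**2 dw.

Use the identity cos^2(4*w) = (1 + cos(8*w))/2.
An antiderivative is F(w) = w/2 + sin(8*w)/16.
Then F(pi/4) - F(0) = (pi/8) - (0) = pi/8.

pi/8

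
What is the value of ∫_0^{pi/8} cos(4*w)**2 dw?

Use the identity cos^2(4*w) = (1 + cos(8*w))/2.
An antiderivative is F(w) = w/2 + sin(8*w)/16.
Then F(pi/8) - F(0) = (pi/16) - (0) = pi/16.

pi/16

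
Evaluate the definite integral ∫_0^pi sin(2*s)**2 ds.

Use the identity sin^2(2*s) = (1 - cos(4*s))/2.
An antiderivative is F(s) = s/2 - sin(4*s)/8.
Then F(pi) - F(0) = (pi/2) - (0) = pi/2.

pi/2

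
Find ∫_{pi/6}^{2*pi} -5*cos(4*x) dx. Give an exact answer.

5*sqrt(3)/8

An antiderivative is F(x) = -5*sin(4*x)/4.
Then F(2*pi) - F(pi/6) = (0) - (-5*sqrt(3)/8) = 5*sqrt(3)/8.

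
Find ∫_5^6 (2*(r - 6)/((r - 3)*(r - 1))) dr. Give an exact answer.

-7*log(2) - 3*log(3) + 5*log(5)

Factor the denominator: r**2 - 4*r + 3 = (r - 1)(r - 3).
Partial fractions: 2*(r - 6)/((r - 3)*(r - 1)) = 5/(r - 1) - 3/(r - 3).
An antiderivative is F(r) = -3*log(r - 3) + 5*log(r - 1).
Then F(6) - F(5) = (-3*log(3) + 5*log(5)) - (7*log(2)) = -7*log(2) - 3*log(3) + 5*log(5).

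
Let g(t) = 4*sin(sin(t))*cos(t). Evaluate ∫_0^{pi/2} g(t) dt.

Let u = sin(t), so du = cos(t) dt. When t = 0, u = 0; when t = pi/2, u = 1.
The integral becomes 4·∫ sin(u) du from 0 to 1, with antiderivative -4*cos(u).
Back in t: F(t) = -4*cos(sin(t)).
Then F(pi/2) - F(0) = (-4*cos(1)) - (-4) = 4 - 4*cos(1).

4 - 4*cos(1)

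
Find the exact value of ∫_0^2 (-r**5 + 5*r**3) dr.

By the power rule, an antiderivative is F(r) = -r**6/6 + 5*r**4/4.
Then F(2) - F(0) = (28/3) - (0) = 28/3.

28/3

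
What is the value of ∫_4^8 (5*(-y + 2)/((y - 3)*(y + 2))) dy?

-5*log(5) + 4*log(3)

Factor the denominator: y**2 - y - 6 = (y + 2)(y - 3).
Partial fractions: 5*(-y + 2)/((y - 3)*(y + 2)) = -4/(y + 2) - 1/(y - 3).
An antiderivative is F(y) = -log(y - 3) - 4*log(y + 2).
Then F(8) - F(4) = (-5*log(5) - 4*log(2)) - (-4*log(3) - 4*log(2)) = -5*log(5) + 4*log(3).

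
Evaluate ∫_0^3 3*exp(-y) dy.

3 - 3*exp(-3)

An antiderivative is F(y) = -3*exp(-y).
Then F(3) - F(0) = (-3*exp(-3)) - (-3) = 3 - 3*exp(-3).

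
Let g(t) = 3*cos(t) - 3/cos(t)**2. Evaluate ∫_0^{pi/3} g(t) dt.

An antiderivative is F(t) = 3*sin(t) - 3*tan(t).
Then F(pi/3) - F(0) = (-3*sqrt(3)/2) - (0) = -3*sqrt(3)/2.

-3*sqrt(3)/2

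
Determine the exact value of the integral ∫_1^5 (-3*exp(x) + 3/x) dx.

An antiderivative is F(x) = -3*exp(x) + 3*log(x).
Then F(5) - F(1) = (-3*exp(5) + 3*log(5)) - (-3*exp(1)) = -3*exp(5) + 3*log(5) + 3*exp(1).

-3*exp(5) + 3*log(5) + 3*exp(1)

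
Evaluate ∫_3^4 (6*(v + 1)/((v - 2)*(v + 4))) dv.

-3*log(7) + 12*log(2)

Factor the denominator: v**2 + 2*v - 8 = (v + 4)(v - 2).
Partial fractions: 6*(v + 1)/((v - 2)*(v + 4)) = 3/(v + 4) + 3/(v - 2).
An antiderivative is F(v) = 3*log(v - 2) + 3*log(v + 4).
Then F(4) - F(3) = (12*log(2)) - (3*log(7)) = -3*log(7) + 12*log(2).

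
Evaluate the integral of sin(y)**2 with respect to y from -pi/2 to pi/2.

pi/2

Use the identity sin^2(y) = (1 - cos(2*y))/2.
An antiderivative is F(y) = y/2 - sin(2*y)/4.
Then F(pi/2) - F(-pi/2) = (pi/4) - (-pi/4) = pi/2.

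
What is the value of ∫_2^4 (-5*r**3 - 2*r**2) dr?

By the power rule, an antiderivative is F(r) = -5*r**4/4 - 2*r**3/3.
Then F(4) - F(2) = (-1088/3) - (-76/3) = -1012/3.

-1012/3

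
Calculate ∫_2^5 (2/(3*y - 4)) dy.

An antiderivative is F(y) = 2*log(3*y - 4)/3.
Then F(5) - F(2) = (2*log(11)/3) - (2*log(2)/3) = -2*log(2)/3 + 2*log(11)/3.

-2*log(2)/3 + 2*log(11)/3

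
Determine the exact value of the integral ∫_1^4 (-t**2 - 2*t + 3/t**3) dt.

-1107/32

By the power rule, an antiderivative is F(t) = -t**3/3 - t**2 - 3/(2*t**2).
Then F(4) - F(1) = (-3593/96) - (-17/6) = -1107/32.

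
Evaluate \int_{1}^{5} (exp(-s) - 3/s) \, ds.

-3*log(5) - exp(-5) + exp(-1)

An antiderivative is F(s) = -3*log(s) - exp(-s).
Then F(5) - F(1) = (-3*log(5) - exp(-5)) - (-exp(-1)) = -3*log(5) - exp(-5) + exp(-1).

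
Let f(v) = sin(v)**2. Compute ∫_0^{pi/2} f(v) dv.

pi/4

Use the identity sin^2(v) = (1 - cos(2*v))/2.
An antiderivative is F(v) = v/2 - sin(2*v)/4.
Then F(pi/2) - F(0) = (pi/4) - (0) = pi/4.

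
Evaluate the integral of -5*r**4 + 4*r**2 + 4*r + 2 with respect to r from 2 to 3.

-521/3

By the power rule, an antiderivative is F(r) = -r**5 + 4*r**3/3 + 2*r**2 + 2*r.
Then F(3) - F(2) = (-183) - (-28/3) = -521/3.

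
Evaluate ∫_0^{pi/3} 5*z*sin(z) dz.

Integrate by parts once (u = z, dv = 5*sin(z) dz).
An antiderivative is F(z) = -5*z*cos(z) + 5*sin(z).
Then F(pi/3) - F(0) = (-5*pi/6 + 5*sqrt(3)/2) - (0) = -5*pi/6 + 5*sqrt(3)/2.

-5*pi/6 + 5*sqrt(3)/2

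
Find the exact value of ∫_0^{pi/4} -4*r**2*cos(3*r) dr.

sqrt(2)*(-9*pi**2 + 32 + 24*pi)/216

Integrate by parts twice (u = r^2, dv = -4*cos(3*r) dr).
An antiderivative is F(r) = -4*r**2*sin(3*r)/3 - 8*r*cos(3*r)/9 + 8*sin(3*r)/27.
Then F(pi/4) - F(0) = (sqrt(2)*(-9*pi**2 + 32 + 24*pi)/216) - (0) = sqrt(2)*(-9*pi**2 + 32 + 24*pi)/216.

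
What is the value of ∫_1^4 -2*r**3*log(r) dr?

255/8 - 256*log(2)

Integrate by parts once (u = ln r, dv = -2*r**3 dr).
An antiderivative is F(r) = -r**4*(4*log(r) - 1)/8.
Then F(4) - F(1) = (32 - 256*log(2)) - (1/8) = 255/8 - 256*log(2).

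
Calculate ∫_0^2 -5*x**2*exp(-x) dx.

Integrate by parts twice (u = x^2, dv = -5*exp(-x) dx).
An antiderivative is F(x) = (5*x**2 + 10*x + 10)*exp(-x).
Then F(2) - F(0) = (50*exp(-2)) - (10) = -10 + 50*exp(-2).

-10 + 50*exp(-2)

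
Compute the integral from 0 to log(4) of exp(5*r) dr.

1023/5

Let u = exp(r), so du = exp(r) dr. When r = 0, u = 1; when r = log(4), u = 4.
The integral becomes ∫ u**4 du from 1 to 4, with antiderivative u**5/5.
Back in r: F(r) = exp(5*r)/5.
Then F(log(4)) - F(0) = (1024/5) - (1/5) = 1023/5.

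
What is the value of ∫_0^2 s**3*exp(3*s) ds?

2/27 + 46*exp(6)/27

Integrate by parts 3 times (u = s^3, dv = exp(3*s) ds).
An antiderivative is F(s) = (9*s**3 - 9*s**2 + 6*s - 2)*exp(3*s)/27.
Then F(2) - F(0) = (46*exp(6)/27) - (-2/27) = 2/27 + 46*exp(6)/27.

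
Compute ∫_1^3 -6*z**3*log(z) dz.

Integrate by parts once (u = ln z, dv = -6*z**3 dz).
An antiderivative is F(z) = -3*z**4*(4*log(z) - 1)/8.
Then F(3) - F(1) = (243/8 - 243*log(3)/2) - (3/8) = 30 - 243*log(3)/2.

30 - 243*log(3)/2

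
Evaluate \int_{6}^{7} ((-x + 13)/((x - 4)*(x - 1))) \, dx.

-7*log(2) - log(3) + 4*log(5)

Factor the denominator: x**2 - 5*x + 4 = (x - 1)(x - 4).
Partial fractions: (-x + 13)/((x - 4)*(x - 1)) = -4/(x - 1) + 3/(x - 4).
An antiderivative is F(x) = 3*log(x - 4) - 4*log(x - 1).
Then F(7) - F(6) = (-log(48)) - (-4*log(5) + 3*log(2)) = -7*log(2) - log(3) + 4*log(5).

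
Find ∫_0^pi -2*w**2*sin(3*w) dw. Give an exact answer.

Integrate by parts twice (u = w^2, dv = -2*sin(3*w) dw).
An antiderivative is F(w) = 2*w**2*cos(3*w)/3 - 4*w*sin(3*w)/9 - 4*cos(3*w)/27.
Then F(pi) - F(0) = (4/27 - 2*pi**2/3) - (-4/27) = 8/27 - 2*pi**2/3.

8/27 - 2*pi**2/3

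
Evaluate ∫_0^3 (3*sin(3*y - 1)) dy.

Let u = 3*y - 1, so du = 3 dy. When y = 0, u = -1; when y = 3, u = 8.
The integral becomes ∫ sin(u) du from -1 to 8, with antiderivative -cos(u).
Back in y: F(y) = -cos(3*y - 1).
Then F(3) - F(0) = (-cos(8)) - (-cos(1)) = -cos(8) + cos(1).

-cos(8) + cos(1)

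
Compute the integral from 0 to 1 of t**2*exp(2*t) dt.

Integrate by parts twice (u = t^2, dv = exp(2*t) dt).
An antiderivative is F(t) = (2*t**2 - 2*t + 1)*exp(2*t)/4.
Then F(1) - F(0) = (exp(2)/4) - (1/4) = -1/4 + exp(2)/4.

-1/4 + exp(2)/4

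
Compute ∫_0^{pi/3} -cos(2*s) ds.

An antiderivative is F(s) = -sin(2*s)/2.
Then F(pi/3) - F(0) = (-sqrt(3)/4) - (0) = -sqrt(3)/4.

-sqrt(3)/4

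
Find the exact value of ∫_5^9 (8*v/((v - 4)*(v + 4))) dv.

Factor the denominator: v**2 - 16 = (v + 4)(v - 4).
Partial fractions: 8*v/((v - 4)*(v + 4)) = 4/(v + 4) + 4/(v - 4).
An antiderivative is F(v) = 4*log(v - 4) + 4*log(v + 4).
Then F(9) - F(5) = (4*log(5) + 4*log(13)) - (8*log(3)) = -8*log(3) + 4*log(5) + 4*log(13).

-8*log(3) + 4*log(5) + 4*log(13)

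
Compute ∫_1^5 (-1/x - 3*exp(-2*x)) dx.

-log(5) - 3*exp(-2)/2 + 3*exp(-10)/2

An antiderivative is F(x) = -log(x) + 3*exp(-2*x)/2.
Then F(5) - F(1) = (-log(5) + 3*exp(-10)/2) - (3*exp(-2)/2) = -log(5) - 3*exp(-2)/2 + 3*exp(-10)/2.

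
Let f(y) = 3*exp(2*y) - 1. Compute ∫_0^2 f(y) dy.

-7/2 + 3*exp(4)/2

An antiderivative is F(y) = 3*exp(2*y)/2 - y.
Then F(2) - F(0) = (-2 + 3*exp(4)/2) - (3/2) = -7/2 + 3*exp(4)/2.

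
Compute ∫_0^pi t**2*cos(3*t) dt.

-2*pi/9

Integrate by parts twice (u = t^2, dv = cos(3*t) dt).
An antiderivative is F(t) = t**2*sin(3*t)/3 + 2*t*cos(3*t)/9 - 2*sin(3*t)/27.
Then F(pi) - F(0) = (-2*pi/9) - (0) = -2*pi/9.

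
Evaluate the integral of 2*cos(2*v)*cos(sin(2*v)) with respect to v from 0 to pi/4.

sin(1)

Let u = sin(2*v), so du = 2*cos(2*v) dv. When v = 0, u = 0; when v = pi/4, u = 1.
The integral becomes ∫ cos(u) du from 0 to 1, with antiderivative sin(u).
Back in v: F(v) = sin(sin(2*v)).
Then F(pi/4) - F(0) = (sin(1)) - (0) = sin(1).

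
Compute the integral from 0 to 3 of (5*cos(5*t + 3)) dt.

Let u = 5*t + 3, so du = 5 dt. When t = 0, u = 3; when t = 3, u = 18.
The integral becomes ∫ cos(u) du from 3 to 18, with antiderivative sin(u).
Back in t: F(t) = sin(5*t + 3).
Then F(3) - F(0) = (sin(18)) - (sin(3)) = sin(18) - sin(3).

sin(18) - sin(3)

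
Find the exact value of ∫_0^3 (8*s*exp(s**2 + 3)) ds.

Let u = s**2 + 3, so du = 2*s ds. When s = 0, u = 3; when s = 3, u = 12.
The integral becomes 4·∫ exp(u) du from 3 to 12, with antiderivative 4*exp(u).
Back in s: F(s) = 4*exp(s**2 + 3).
Then F(3) - F(0) = (4*exp(12)) - (4*exp(3)) = -4*(1 - exp(9))*exp(3).

-4*(1 - exp(9))*exp(3)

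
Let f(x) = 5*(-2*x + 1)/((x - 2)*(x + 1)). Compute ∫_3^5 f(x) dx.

-10*log(3) + 5*log(2)

Factor the denominator: x**2 - x - 2 = (x + 1)(x - 2).
Partial fractions: 5*(-2*x + 1)/((x - 2)*(x + 1)) = -5/(x + 1) - 5/(x - 2).
An antiderivative is F(x) = -5*log(x - 2) - 5*log(x + 1).
Then F(5) - F(3) = (-10*log(3) - 5*log(2)) - (-10*log(2)) = -10*log(3) + 5*log(2).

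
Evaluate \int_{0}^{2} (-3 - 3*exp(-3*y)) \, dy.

An antiderivative is F(y) = -3*y + exp(-3*y).
Then F(2) - F(0) = (-6 + exp(-6)) - (1) = -7 + exp(-6).

-7 + exp(-6)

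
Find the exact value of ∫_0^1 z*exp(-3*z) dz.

Integrate by parts once (u = z, dv = exp(-3*z) dz).
An antiderivative is F(z) = (-3*z - 1)*exp(-3*z)/9.
Then F(1) - F(0) = (-4*exp(-3)/9) - (-1/9) = (-4 + exp(3))*exp(-3)/9.

(-4 + exp(3))*exp(-3)/9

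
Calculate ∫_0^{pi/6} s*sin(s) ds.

-sqrt(3)*pi/12 + 1/2

Integrate by parts once (u = s, dv = sin(s) ds).
An antiderivative is F(s) = -s*cos(s) + sin(s).
Then F(pi/6) - F(0) = (-sqrt(3)*pi/12 + 1/2) - (0) = -sqrt(3)*pi/12 + 1/2.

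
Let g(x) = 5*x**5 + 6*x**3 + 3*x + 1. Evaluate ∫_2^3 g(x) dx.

By the power rule, an antiderivative is F(x) = 5*x**6/6 + 3*x**4/2 + 3*x**2/2 + x.
Then F(3) - F(2) = (1491/2) - (256/3) = 3961/6.

3961/6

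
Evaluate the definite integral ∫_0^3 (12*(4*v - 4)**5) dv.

Let u = 4*v - 4, so du = 4 dv. When v = 0, u = -4; when v = 3, u = 8.
The integral becomes 3·∫ u**5 du from -4 to 8, with antiderivative u**6/2.
Back in v: F(v) = (4*v - 4)**6/2.
Then F(3) - F(0) = (131072) - (2048) = 129024.

129024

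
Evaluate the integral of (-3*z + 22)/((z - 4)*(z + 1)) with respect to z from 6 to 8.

Factor the denominator: z**2 - 3*z - 4 = (z + 1)(z - 4).
Partial fractions: (-3*z + 22)/((z - 4)*(z + 1)) = -5/(z + 1) + 2/(z - 4).
An antiderivative is F(z) = 2*log(z - 4) - 5*log(z + 1).
Then F(8) - F(6) = (-10*log(3) + 4*log(2)) - (-5*log(7) + 2*log(2)) = -10*log(3) + 2*log(2) + 5*log(7).

-10*log(3) + 2*log(2) + 5*log(7)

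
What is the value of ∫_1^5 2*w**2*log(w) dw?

-248/9 + 250*log(5)/3

Integrate by parts once (u = ln w, dv = 2*w**2 dw).
An antiderivative is F(w) = 2*w**3*(3*log(w) - 1)/9.
Then F(5) - F(1) = (-250/9 + 250*log(5)/3) - (-2/9) = -248/9 + 250*log(5)/3.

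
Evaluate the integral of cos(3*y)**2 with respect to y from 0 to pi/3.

Use the identity cos^2(3*y) = (1 + cos(6*y))/2.
An antiderivative is F(y) = y/2 + sin(6*y)/12.
Then F(pi/3) - F(0) = (pi/6) - (0) = pi/6.

pi/6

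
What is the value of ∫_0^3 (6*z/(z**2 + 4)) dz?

Let u = z**2 + 4, so du = 2*z dz. When z = 0, u = 4; when z = 3, u = 13.
The integral becomes 3·∫ 1/u du from 4 to 13, with antiderivative 3*log(u).
Back in z: F(z) = 3*log(z**2 + 4).
Then F(3) - F(0) = (3*log(13)) - (log(64)) = -6*log(2) + 3*log(13).

-6*log(2) + 3*log(13)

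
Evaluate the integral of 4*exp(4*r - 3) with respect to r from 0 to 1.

-(1 - exp(4))*exp(-3)

Let u = 4*r - 3, so du = 4 dr. When r = 0, u = -3; when r = 1, u = 1.
The integral becomes ∫ exp(u) du from -3 to 1, with antiderivative exp(u).
Back in r: F(r) = exp(4*r - 3).
Then F(1) - F(0) = (exp(1)) - (exp(-3)) = -(1 - exp(4))*exp(-3).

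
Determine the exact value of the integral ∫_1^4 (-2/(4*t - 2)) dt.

-log(14)/2 + log(2)/2

An antiderivative is F(t) = -log(4*t - 2)/2.
Then F(4) - F(1) = (-log(14)/2) - (-log(2)/2) = -log(14)/2 + log(2)/2.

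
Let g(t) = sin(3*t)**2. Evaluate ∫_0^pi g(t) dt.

Use the identity sin^2(3*t) = (1 - cos(6*t))/2.
An antiderivative is F(t) = t/2 - sin(6*t)/12.
Then F(pi) - F(0) = (pi/2) - (0) = pi/2.

pi/2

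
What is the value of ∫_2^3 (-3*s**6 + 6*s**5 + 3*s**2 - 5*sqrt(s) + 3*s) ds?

-2673/14 - 10*sqrt(3) + 20*sqrt(2)/3

By the power rule, an antiderivative is F(s) = -3*s**7/7 + s**6 - 10*s**(3/2)/3 + s**3 + 3*s**2/2.
Then F(3) - F(2) = (-2349/14 - 10*sqrt(3)) - (162/7 - 20*sqrt(2)/3) = -2673/14 - 10*sqrt(3) + 20*sqrt(2)/3.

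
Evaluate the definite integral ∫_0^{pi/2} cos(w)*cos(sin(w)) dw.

sin(1)

Let u = sin(w), so du = cos(w) dw. When w = 0, u = 0; when w = pi/2, u = 1.
The integral becomes ∫ cos(u) du from 0 to 1, with antiderivative sin(u).
Back in w: F(w) = sin(sin(w)).
Then F(pi/2) - F(0) = (sin(1)) - (0) = sin(1).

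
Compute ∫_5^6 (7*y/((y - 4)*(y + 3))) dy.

Factor the denominator: y**2 - y - 12 = (y + 3)(y - 4).
Partial fractions: 7*y/((y - 4)*(y + 3)) = 3/(y + 3) + 4/(y - 4).
An antiderivative is F(y) = 4*log(y - 4) + 3*log(y + 3).
Then F(6) - F(5) = (4*log(2) + 6*log(3)) - (9*log(2)) = -5*log(2) + 6*log(3).

-5*log(2) + 6*log(3)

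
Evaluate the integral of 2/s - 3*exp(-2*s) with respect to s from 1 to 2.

An antiderivative is F(s) = 2*log(s) + 3*exp(-2*s)/2.
Then F(2) - F(1) = (3*exp(-4)/2 + 2*log(2)) - (3*exp(-2)/2) = -3*exp(-2)/2 + 3*exp(-4)/2 + 2*log(2).

-3*exp(-2)/2 + 3*exp(-4)/2 + 2*log(2)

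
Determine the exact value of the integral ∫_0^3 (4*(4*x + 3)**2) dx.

1116

Let u = 4*x + 3, so du = 4 dx. When x = 0, u = 3; when x = 3, u = 15.
The integral becomes ∫ u**2 du from 3 to 15, with antiderivative u**3/3.
Back in x: F(x) = (4*x + 3)**3/3.
Then F(3) - F(0) = (1125) - (9) = 1116.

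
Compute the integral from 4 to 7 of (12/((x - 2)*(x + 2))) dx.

-3*log(3) + 3*log(5)

Factor the denominator: x**2 - 4 = (x + 2)(x - 2).
Partial fractions: 12/((x - 2)*(x + 2)) = -3/(x + 2) + 3/(x - 2).
An antiderivative is F(x) = 3*log(x - 2) - 3*log(x + 2).
Then F(7) - F(4) = (-6*log(3) + 3*log(5)) - (-log(27)) = -3*log(3) + 3*log(5).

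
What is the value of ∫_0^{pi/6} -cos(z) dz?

An antiderivative is F(z) = -sin(z).
Then F(pi/6) - F(0) = (-1/2) - (0) = -1/2.

-1/2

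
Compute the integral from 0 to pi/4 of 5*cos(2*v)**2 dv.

5*pi/8

Use the identity cos^2(2*v) = (1 + cos(4*v))/2.
An antiderivative is F(v) = 5*v/2 + 5*sin(4*v)/8.
Then F(pi/4) - F(0) = (5*pi/8) - (0) = 5*pi/8.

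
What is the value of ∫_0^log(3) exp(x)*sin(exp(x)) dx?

Let u = exp(x), so du = exp(x) dx. When x = 0, u = 1; when x = log(3), u = 3.
The integral becomes ∫ sin(u) du from 1 to 3, with antiderivative -cos(u).
Back in x: F(x) = -cos(exp(x)).
Then F(log(3)) - F(0) = (-cos(3)) - (-cos(1)) = cos(1) - cos(3).

cos(1) - cos(3)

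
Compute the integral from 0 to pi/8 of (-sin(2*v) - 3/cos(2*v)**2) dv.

An antiderivative is F(v) = cos(2*v)/2 - 3*tan(2*v)/2.
Then F(pi/8) - F(0) = (-3/2 + sqrt(2)/4) - (1/2) = -2 + sqrt(2)/4.

-2 + sqrt(2)/4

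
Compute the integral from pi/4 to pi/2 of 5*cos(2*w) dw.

-5/2

An antiderivative is F(w) = 5*sin(2*w)/2.
Then F(pi/2) - F(pi/4) = (0) - (5/2) = -5/2.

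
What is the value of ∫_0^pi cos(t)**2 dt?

pi/2

Use the identity cos^2(t) = (1 + cos(2*t))/2.
An antiderivative is F(t) = t/2 + sin(2*t)/4.
Then F(pi) - F(0) = (pi/2) - (0) = pi/2.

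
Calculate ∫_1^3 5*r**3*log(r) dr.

Integrate by parts once (u = ln r, dv = 5*r**3 dr).
An antiderivative is F(r) = 5*r**4*(4*log(r) - 1)/16.
Then F(3) - F(1) = (-405/16 + 405*log(3)/4) - (-5/16) = -25 + 405*log(3)/4.

-25 + 405*log(3)/4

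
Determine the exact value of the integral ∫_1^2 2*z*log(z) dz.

Integrate by parts once (u = ln z, dv = 2*z dz).
An antiderivative is F(z) = z**2*(2*log(z) - 1)/2.
Then F(2) - F(1) = (-2 + log(16)) - (-1/2) = -3/2 + log(16).

-3/2 + log(16)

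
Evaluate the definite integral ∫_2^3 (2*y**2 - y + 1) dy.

67/6

By the power rule, an antiderivative is F(y) = 2*y**3/3 - y**2/2 + y.
Then F(3) - F(2) = (33/2) - (16/3) = 67/6.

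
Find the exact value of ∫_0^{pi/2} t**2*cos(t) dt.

Integrate by parts twice (u = t^2, dv = cos(t) dt).
An antiderivative is F(t) = t**2*sin(t) + 2*t*cos(t) - 2*sin(t).
Then F(pi/2) - F(0) = (-2 + pi**2/4) - (0) = -2 + pi**2/4.

-2 + pi**2/4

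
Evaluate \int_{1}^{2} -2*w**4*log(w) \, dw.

Integrate by parts once (u = ln w, dv = -2*w**4 dw).
An antiderivative is F(w) = -2*w**5*(5*log(w) - 1)/25.
Then F(2) - F(1) = (64/25 - 64*log(2)/5) - (2/25) = 62/25 - 64*log(2)/5.

62/25 - 64*log(2)/5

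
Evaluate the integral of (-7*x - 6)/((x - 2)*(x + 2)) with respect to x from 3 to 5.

-5*log(3) - 2*log(7) + 2*log(5)

Factor the denominator: x**2 - 4 = (x + 2)(x - 2).
Partial fractions: (-7*x - 6)/((x - 2)*(x + 2)) = -2/(x + 2) - 5/(x - 2).
An antiderivative is F(x) = -5*log(x - 2) - 2*log(x + 2).
Then F(5) - F(3) = (-5*log(3) - 2*log(7)) - (-log(25)) = -5*log(3) - 2*log(7) + 2*log(5).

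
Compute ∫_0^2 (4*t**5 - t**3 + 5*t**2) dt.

52

By the power rule, an antiderivative is F(t) = 2*t**6/3 - t**4/4 + 5*t**3/3.
Then F(2) - F(0) = (52) - (0) = 52.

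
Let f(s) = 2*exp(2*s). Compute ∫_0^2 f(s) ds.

Let u = 2*s, so du = 2 ds. When s = 0, u = 0; when s = 2, u = 4.
The integral becomes ∫ exp(u) du from 0 to 4, with antiderivative exp(u).
Back in s: F(s) = exp(2*s).
Then F(2) - F(0) = (exp(4)) - (1) = -1 + exp(4).

-1 + exp(4)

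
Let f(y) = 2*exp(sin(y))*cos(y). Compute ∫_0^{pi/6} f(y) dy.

Let u = sin(y), so du = cos(y) dy. When y = 0, u = 0; when y = pi/6, u = 1/2.
The integral becomes 2·∫ exp(u) du from 0 to 1/2, with antiderivative 2*exp(u).
Back in y: F(y) = 2*exp(sin(y)).
Then F(pi/6) - F(0) = (2*exp(1/2)) - (2) = -2 + 2*exp(1/2).

-2 + 2*exp(1/2)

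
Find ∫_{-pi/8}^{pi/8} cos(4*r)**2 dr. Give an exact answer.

Use the identity cos^2(4*r) = (1 + cos(8*r))/2.
An antiderivative is F(r) = r/2 + sin(8*r)/16.
Then F(pi/8) - F(-pi/8) = (pi/16) - (-pi/16) = pi/8.

pi/8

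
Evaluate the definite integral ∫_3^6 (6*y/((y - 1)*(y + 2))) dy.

Factor the denominator: y**2 + y - 2 = (y + 2)(y - 1).
Partial fractions: 6*y/((y - 1)*(y + 2)) = 4/(y + 2) + 2/(y - 1).
An antiderivative is F(y) = 2*log(y - 1) + 4*log(y + 2).
Then F(6) - F(3) = (2*log(5) + 12*log(2)) - (2*log(2) + 4*log(5)) = -2*log(5) + 10*log(2).

-2*log(5) + 10*log(2)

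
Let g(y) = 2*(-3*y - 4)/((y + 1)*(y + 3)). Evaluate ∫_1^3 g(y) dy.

Factor the denominator: y**2 + 4*y + 3 = (y + 3)(y + 1).
Partial fractions: 2*(-3*y - 4)/((y + 1)*(y + 3)) = -5/(y + 3) - 1/(y + 1).
An antiderivative is F(y) = -log(y + 1) - 5*log(y + 3).
Then F(3) - F(1) = (-5*log(3) - 7*log(2)) - (-11*log(2)) = -5*log(3) + 4*log(2).

-5*log(3) + 4*log(2)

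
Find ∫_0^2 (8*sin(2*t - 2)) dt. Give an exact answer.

Let u = 2*t - 2, so du = 2 dt. When t = 0, u = -2; when t = 2, u = 2.
The integral becomes 4·∫ sin(u) du from -2 to 2, with antiderivative -4*cos(u).
Back in t: F(t) = -4*cos(2*t - 2).
Then F(2) - F(0) = (-4*cos(2)) - (-4*cos(2)) = 0.

0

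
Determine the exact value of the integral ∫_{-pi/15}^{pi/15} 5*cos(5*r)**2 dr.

Use the identity cos^2(5*r) = (1 + cos(10*r))/2.
An antiderivative is F(r) = 5*r/2 + sin(10*r)/4.
Then F(pi/15) - F(-pi/15) = (sqrt(3)/8 + pi/6) - (-pi/6 - sqrt(3)/8) = sqrt(3)/4 + pi/3.

sqrt(3)/4 + pi/3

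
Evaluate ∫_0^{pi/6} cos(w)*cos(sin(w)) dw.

sin(1/2)

Let u = sin(w), so du = cos(w) dw. When w = 0, u = 0; when w = pi/6, u = 1/2.
The integral becomes ∫ cos(u) du from 0 to 1/2, with antiderivative sin(u).
Back in w: F(w) = sin(sin(w)).
Then F(pi/6) - F(0) = (sin(1/2)) - (0) = sin(1/2).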